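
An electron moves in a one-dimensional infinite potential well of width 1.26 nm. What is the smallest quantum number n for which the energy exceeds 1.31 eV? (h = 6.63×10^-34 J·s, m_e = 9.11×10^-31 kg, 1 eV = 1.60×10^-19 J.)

n = 3

E_1 = h²/(8m_eL²) = 3.799×10^-20 J = 0.2374 eV.
Need n² > 1.31/0.2374 = 5.518, i.e. n > 2.349.
The smallest integer satisfying this is n = 3.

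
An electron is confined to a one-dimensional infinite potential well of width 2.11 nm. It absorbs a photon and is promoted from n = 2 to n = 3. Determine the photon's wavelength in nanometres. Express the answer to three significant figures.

E_1 = h²/(8m_eL²) = 1.353×10^-20 J, so ΔE = (3² − 2²)E_1 = 6.765×10^-20 J.
λ = hc/ΔE = (6.626×10^-34·2.998×10^8)/6.765×10^-20 = 2.94×10^-6 m = 2.94×10^3 nm.

λ = 2.94×10^3 nm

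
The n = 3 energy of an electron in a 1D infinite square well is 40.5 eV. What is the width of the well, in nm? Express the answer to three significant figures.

L = 0.289 nm

From E_n = n²h²/(8m_eL²), L = n·h/√(8m_eE_n).
E_3 = 40.5 eV = 6.488×10^-18 J, so L = 3·6.626×10^-34/√(8·9.109×10^-31·6.488×10^-18) = 2.89×10^-10 m = 0.289 nm.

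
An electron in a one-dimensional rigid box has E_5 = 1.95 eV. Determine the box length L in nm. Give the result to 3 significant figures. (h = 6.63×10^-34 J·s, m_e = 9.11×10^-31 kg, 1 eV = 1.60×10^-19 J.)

L = 2.20 nm

From E_n = n²h²/(8m_eL²), L = n·h/√(8m_eE_n).
E_5 = 1.95 eV = 3.120×10^-19 J, so L = 5·6.63×10^-34/√(8·9.11×10^-31·3.120×10^-19) = 2.20×10^-9 m = 2.20 nm.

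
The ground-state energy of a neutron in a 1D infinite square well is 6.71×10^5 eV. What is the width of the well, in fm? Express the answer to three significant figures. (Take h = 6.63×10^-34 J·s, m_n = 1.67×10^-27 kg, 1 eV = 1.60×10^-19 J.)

L = 17.5 fm

From E_n = n²h²/(8m_nL²), L = n·h/√(8m_nE_n).
E_1 = 6.71×10^5 eV = 1.074×10^-13 J, so L = 1·6.63×10^-34/√(8·1.67×10^-27·1.074×10^-13) = 1.75×10^-14 m = 17.5 fm.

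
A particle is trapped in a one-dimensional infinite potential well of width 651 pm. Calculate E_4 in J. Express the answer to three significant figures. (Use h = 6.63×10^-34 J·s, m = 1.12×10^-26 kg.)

E_4 = 1.85×10^-22 J

For an infinite well E_n = n²h²/(8mL²), so E_1 = h²/(8mL²) = (6.63×10^-34)²/(8·1.12×10^-26·(6.51×10^-10 m)²) = 1.158×10^-23 J.
Then E_4 = 4²·E_1 = 16·1.158×10^-23 J = 1.85×10^-22 J.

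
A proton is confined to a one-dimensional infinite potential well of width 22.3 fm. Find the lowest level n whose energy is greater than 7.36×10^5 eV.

n = 2

E_1 = h²/(8m_pL²) = 6.596×10^-14 J = 4.117×10^5 eV.
Need n² > 7.36×10^5/4.117×10^5 = 1.788, i.e. n > 1.337.
The smallest integer satisfying this is n = 2.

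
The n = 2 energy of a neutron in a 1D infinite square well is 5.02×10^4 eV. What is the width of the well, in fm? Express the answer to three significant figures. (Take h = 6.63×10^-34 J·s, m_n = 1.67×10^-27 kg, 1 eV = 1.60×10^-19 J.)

L = 128 fm

From E_n = n²h²/(8m_nL²), L = n·h/√(8m_nE_n).
E_2 = 5.02×10^4 eV = 8.032×10^-15 J, so L = 2·6.63×10^-34/√(8·1.67×10^-27·8.032×10^-15) = 1.28×10^-13 m = 128 fm.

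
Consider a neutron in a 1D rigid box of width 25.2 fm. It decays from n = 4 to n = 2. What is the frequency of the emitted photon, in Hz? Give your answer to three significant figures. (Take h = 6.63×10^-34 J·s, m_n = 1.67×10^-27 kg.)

f = 9.38×10^20 Hz

E_1 = h²/(8m_nL²) = 5.181×10^-14 J and ΔE = (4² − 2²)E_1 = 6.217×10^-13 J.
f = ΔE/h = 6.217×10^-13/6.63×10^-34 = 9.38×10^20 Hz.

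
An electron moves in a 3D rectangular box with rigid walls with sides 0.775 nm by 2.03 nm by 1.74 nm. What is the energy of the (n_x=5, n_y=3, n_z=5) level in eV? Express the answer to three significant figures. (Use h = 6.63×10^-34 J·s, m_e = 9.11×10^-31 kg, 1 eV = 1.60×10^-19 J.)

For a 3D rectangular well E = (h²/8m_e)·Σ n_i²/L_i² = (6.63×10^-34)²/(8·9.11×10^-31) · [5²/(0.775 nm)² + 3²/(2.03 nm)² + 5²/(1.74 nm)²].
Evaluating gives E = 3.140×10^-18 J = 19.6 eV.

E = 19.6 eV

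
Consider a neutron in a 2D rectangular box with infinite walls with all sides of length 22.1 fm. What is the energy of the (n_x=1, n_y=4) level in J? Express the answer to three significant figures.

For a 2D rectangular well E = (h²/8m_n)·Σ n_i²/L_i² = (6.626×10^-34)²/(8·1.675×10^-27) · [1²/(22.1 fm)² + 4²/(22.1 fm)²].
Evaluating gives E = 1.14×10^-12 J.

E = 1.14×10^-12 J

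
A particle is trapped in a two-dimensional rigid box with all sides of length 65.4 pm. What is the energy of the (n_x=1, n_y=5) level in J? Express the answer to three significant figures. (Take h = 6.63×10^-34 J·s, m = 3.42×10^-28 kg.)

E = 9.77×10^-19 J

For a 2D rectangular well E = (h²/8m)·Σ n_i²/L_i² = (6.63×10^-34)²/(8·3.42×10^-28) · [1²/(65.4 pm)² + 5²/(65.4 pm)²].
Evaluating gives E = 9.77×10^-19 J.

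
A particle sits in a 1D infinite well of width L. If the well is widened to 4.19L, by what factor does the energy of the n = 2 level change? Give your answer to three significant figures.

0.0570

E_n ∝ 1/L², so the energy scales by 1/4.19² = 0.0570.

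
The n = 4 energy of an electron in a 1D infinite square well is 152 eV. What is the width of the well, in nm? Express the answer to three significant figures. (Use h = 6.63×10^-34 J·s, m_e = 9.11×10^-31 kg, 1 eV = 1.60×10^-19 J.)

L = 0.199 nm

From E_n = n²h²/(8m_eL²), L = n·h/√(8m_eE_n).
E_4 = 152 eV = 2.432×10^-17 J, so L = 4·6.63×10^-34/√(8·9.11×10^-31·2.432×10^-17) = 1.99×10^-10 m = 0.199 nm.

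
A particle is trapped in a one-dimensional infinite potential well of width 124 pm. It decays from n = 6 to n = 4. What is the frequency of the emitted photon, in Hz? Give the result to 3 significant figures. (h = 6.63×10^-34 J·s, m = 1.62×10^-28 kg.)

f = 6.65×10^14 Hz

E_1 = h²/(8mL²) = 2.206×10^-20 J and ΔE = (6² − 4²)E_1 = 4.412×10^-19 J.
f = ΔE/h = 4.412×10^-19/6.63×10^-34 = 6.65×10^14 Hz.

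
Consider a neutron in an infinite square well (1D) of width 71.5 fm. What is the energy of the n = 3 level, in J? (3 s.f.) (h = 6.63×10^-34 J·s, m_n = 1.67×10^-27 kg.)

For an infinite well E_n = n²h²/(8m_nL²), so E_1 = h²/(8m_nL²) = (6.63×10^-34)²/(8·1.67×10^-27·(7.15×10^-14 m)²) = 6.436×10^-15 J.
Then E_3 = 3²·E_1 = 9·6.436×10^-15 J = 5.79×10^-14 J.

E_3 = 5.79×10^-14 J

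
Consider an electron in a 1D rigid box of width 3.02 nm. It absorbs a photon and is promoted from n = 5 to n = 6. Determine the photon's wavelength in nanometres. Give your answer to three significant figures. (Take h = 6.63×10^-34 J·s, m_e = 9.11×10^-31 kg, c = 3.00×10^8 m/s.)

λ = 2.73×10^3 nm

E_1 = h²/(8m_eL²) = 6.613×10^-21 J, so ΔE = (6² − 5²)E_1 = 7.274×10^-20 J.
λ = hc/ΔE = (6.63×10^-34·3.00×10^8)/7.274×10^-20 = 2.73×10^-6 m = 2.73×10^3 nm.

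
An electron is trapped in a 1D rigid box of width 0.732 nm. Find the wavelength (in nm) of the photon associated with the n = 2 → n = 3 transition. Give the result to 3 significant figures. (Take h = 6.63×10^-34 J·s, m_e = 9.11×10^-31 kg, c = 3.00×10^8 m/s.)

λ = 353 nm

E_1 = h²/(8m_eL²) = 1.126×10^-19 J, so ΔE = (3² − 2²)E_1 = 5.630×10^-19 J.
λ = hc/ΔE = (6.63×10^-34·3.00×10^8)/5.630×10^-19 = 3.53×10^-7 m = 353 nm.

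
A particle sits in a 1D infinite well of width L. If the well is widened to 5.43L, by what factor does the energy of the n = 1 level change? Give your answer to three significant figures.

E_n ∝ 1/L², so the energy scales by 1/5.43² = 0.0339.

0.0339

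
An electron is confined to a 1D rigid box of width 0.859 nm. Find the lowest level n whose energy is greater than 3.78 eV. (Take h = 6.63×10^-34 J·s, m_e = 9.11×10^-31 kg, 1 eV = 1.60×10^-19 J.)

E_1 = h²/(8m_eL²) = 8.174×10^-20 J = 0.5109 eV.
Need n² > 3.78/0.5109 = 7.399, i.e. n > 2.720.
The smallest integer satisfying this is n = 3.

n = 3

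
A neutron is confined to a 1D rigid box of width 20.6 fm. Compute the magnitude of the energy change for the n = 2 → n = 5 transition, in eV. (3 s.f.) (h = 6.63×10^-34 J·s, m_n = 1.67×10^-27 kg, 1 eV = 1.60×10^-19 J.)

E_1 = h²/(8m_nL²) = 7.753×10^-14 J.
|ΔE| = |2² − 5²|·E_1 = 21·7.753×10^-14 J = 1.628×10^-12 J = 1.02×10^7 eV.

|ΔE| = 1.02×10^7 eV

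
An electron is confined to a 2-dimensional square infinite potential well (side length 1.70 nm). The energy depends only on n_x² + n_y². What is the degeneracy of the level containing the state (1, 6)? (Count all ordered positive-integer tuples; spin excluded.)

degeneracy = 2

The level has n_x² + n_y² = 37. The ordered positive-integer solutions are (1, 6), (6, 1).
That gives 2 states.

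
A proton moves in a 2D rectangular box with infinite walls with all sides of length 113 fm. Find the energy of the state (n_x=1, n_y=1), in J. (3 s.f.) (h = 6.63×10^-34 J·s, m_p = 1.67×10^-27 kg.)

E = 5.15×10^-15 J

For a 2D rectangular well E = (h²/8m_p)·Σ n_i²/L_i² = (6.63×10^-34)²/(8·1.67×10^-27) · [1²/(113 fm)² + 1²/(113 fm)²].
Evaluating gives E = 5.15×10^-15 J.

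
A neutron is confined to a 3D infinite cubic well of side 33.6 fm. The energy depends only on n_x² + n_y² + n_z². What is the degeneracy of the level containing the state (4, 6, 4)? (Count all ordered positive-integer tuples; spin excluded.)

The level has n_x² + n_y² + n_z² = 68. The ordered positive-integer solutions are (4, 4, 6), (4, 6, 4), (6, 4, 4).
That gives 3 states.

degeneracy = 3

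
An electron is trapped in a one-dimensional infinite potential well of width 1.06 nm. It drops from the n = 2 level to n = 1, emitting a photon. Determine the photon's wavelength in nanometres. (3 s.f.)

E_1 = h²/(8m_eL²) = 5.362×10^-20 J, so ΔE = (2² − 1²)E_1 = 1.609×10^-19 J.
λ = hc/ΔE = (6.626×10^-34·2.998×10^8)/1.609×10^-19 = 1.23×10^-6 m = 1.23×10^3 nm.

λ = 1.23×10^3 nm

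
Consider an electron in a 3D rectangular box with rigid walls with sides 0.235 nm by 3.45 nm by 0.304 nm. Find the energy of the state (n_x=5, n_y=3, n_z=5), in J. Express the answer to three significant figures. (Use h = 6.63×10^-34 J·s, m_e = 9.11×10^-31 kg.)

E = 4.37×10^-17 J

For a 3D rectangular well E = (h²/8m_e)·Σ n_i²/L_i² = (6.63×10^-34)²/(8·9.11×10^-31) · [5²/(0.235 nm)² + 3²/(3.45 nm)² + 5²/(0.304 nm)²].
Evaluating gives E = 4.37×10^-17 J.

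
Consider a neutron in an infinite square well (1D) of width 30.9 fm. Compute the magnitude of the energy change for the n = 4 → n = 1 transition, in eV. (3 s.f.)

E_1 = h²/(8m_nL²) = 3.431×10^-14 J.
|ΔE| = |4² − 1²|·E_1 = 15·3.431×10^-14 J = 5.147×10^-13 J = 3.21×10^6 eV.

|ΔE| = 3.21×10^6 eV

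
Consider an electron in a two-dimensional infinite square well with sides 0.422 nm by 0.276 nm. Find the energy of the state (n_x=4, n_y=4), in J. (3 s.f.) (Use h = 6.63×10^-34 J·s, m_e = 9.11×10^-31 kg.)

For a 2D rectangular well E = (h²/8m_e)·Σ n_i²/L_i² = (6.63×10^-34)²/(8·9.11×10^-31) · [4²/(0.422 nm)² + 4²/(0.276 nm)²].
Evaluating gives E = 1.81×10^-17 J.

E = 1.81×10^-17 J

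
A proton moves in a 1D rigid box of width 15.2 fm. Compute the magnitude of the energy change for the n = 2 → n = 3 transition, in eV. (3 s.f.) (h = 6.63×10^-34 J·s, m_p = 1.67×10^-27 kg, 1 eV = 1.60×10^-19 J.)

E_1 = h²/(8m_pL²) = 1.424×10^-13 J.
|ΔE| = |2² − 3²|·E_1 = 5·1.424×10^-13 J = 7.120×10^-13 J = 4.45×10^6 eV.

|ΔE| = 4.45×10^6 eV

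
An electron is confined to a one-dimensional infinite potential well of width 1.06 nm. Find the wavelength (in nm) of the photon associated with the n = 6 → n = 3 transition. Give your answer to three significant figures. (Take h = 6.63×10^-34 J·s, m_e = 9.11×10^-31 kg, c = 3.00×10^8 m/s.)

λ = 137 nm

E_1 = h²/(8m_eL²) = 5.368×10^-20 J, so ΔE = (6² − 3²)E_1 = 1.449×10^-18 J.
λ = hc/ΔE = (6.63×10^-34·3.00×10^8)/1.449×10^-18 = 1.37×10^-7 m = 137 nm.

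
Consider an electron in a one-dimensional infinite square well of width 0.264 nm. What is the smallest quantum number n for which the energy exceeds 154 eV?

E_1 = h²/(8m_eL²) = 8.644×10^-19 J = 5.396 eV.
Need n² > 154/5.396 = 28.54, i.e. n > 5.342.
The smallest integer satisfying this is n = 6.

n = 6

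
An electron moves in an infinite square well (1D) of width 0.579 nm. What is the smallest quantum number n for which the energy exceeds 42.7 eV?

n = 7

E_1 = h²/(8m_eL²) = 1.797×10^-19 J = 1.122 eV.
Need n² > 42.7/1.122 = 38.06, i.e. n > 6.169.
The smallest integer satisfying this is n = 7.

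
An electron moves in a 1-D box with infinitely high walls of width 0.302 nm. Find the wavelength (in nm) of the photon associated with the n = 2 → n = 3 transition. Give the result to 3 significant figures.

λ = 60.1 nm

E_1 = h²/(8m_eL²) = 6.606×10^-19 J, so ΔE = (3² − 2²)E_1 = 3.303×10^-18 J.
λ = hc/ΔE = (6.626×10^-34·2.998×10^8)/3.303×10^-18 = 6.01×10^-8 m = 60.1 nm.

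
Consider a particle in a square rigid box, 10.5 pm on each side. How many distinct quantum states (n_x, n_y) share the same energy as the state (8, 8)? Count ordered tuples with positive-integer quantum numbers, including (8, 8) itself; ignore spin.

degeneracy = 1

The level has n_x² + n_y² = 128. The ordered positive-integer solutions are (8, 8).
That gives 1 state.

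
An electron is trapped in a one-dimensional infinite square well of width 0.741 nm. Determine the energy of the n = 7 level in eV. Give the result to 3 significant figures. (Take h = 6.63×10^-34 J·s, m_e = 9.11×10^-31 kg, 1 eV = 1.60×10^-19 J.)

E_7 = 33.6 eV

For an infinite well E_n = n²h²/(8m_eL²), so E_1 = h²/(8m_eL²) = (6.63×10^-34)²/(8·9.11×10^-31·(7.41×10^-10 m)²) = 1.098×10^-19 J.
Then E_7 = 7²·E_1 = 49·1.098×10^-19 J = 5.380×10^-18 J.
Converting, E_7 = 5.380×10^-18 J / (1.60×10^-19 J/eV) = 33.6 eV.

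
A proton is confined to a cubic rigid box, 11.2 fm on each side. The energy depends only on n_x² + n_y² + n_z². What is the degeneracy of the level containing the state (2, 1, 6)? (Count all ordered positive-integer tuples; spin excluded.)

The level has n_x² + n_y² + n_z² = 41. The ordered positive-integer solutions are (1, 2, 6), (1, 6, 2), (2, 1, 6), (2, 6, 1), (3, 4, 4), (4, 3, 4), (4, 4, 3), (6, 1, 2), (6, 2, 1).
That gives 9 states.

degeneracy = 9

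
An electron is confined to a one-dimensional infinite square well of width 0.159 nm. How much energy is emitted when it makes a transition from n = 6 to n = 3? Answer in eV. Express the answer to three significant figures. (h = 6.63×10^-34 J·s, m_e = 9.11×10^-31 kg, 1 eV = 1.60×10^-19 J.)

E_1 = h²/(8m_eL²) = 2.386×10^-18 J.
|ΔE| = |6² − 3²|·E_1 = 27·2.386×10^-18 J = 6.442×10^-17 J = 403 eV.

|ΔE| = 403 eV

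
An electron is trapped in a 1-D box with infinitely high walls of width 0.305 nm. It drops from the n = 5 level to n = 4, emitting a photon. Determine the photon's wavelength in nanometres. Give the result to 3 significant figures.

λ = 34.1 nm

E_1 = h²/(8m_eL²) = 6.477×10^-19 J, so ΔE = (5² − 4²)E_1 = 5.829×10^-18 J.
λ = hc/ΔE = (6.626×10^-34·2.998×10^8)/5.829×10^-18 = 3.41×10^-8 m = 34.1 nm.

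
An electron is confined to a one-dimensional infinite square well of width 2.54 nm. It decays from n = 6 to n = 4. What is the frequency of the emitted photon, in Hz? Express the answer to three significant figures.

E_1 = h²/(8m_eL²) = 9.338×10^-21 J and ΔE = (6² − 4²)E_1 = 1.868×10^-19 J.
f = ΔE/h = 1.868×10^-19/6.626×10^-34 = 2.82×10^14 Hz.

f = 2.82×10^14 Hz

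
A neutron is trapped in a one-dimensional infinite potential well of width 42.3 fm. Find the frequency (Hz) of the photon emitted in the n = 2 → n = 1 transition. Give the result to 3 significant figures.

f = 8.29×10^19 Hz

E_1 = h²/(8m_nL²) = 1.831×10^-14 J and ΔE = (2² − 1²)E_1 = 5.493×10^-14 J.
f = ΔE/h = 5.493×10^-14/6.626×10^-34 = 8.29×10^19 Hz.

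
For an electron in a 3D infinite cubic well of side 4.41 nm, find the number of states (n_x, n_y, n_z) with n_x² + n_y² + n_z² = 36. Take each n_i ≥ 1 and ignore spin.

degeneracy = 3

The level has n_x² + n_y² + n_z² = 36. The ordered positive-integer solutions are (2, 4, 4), (4, 2, 4), (4, 4, 2).
That gives 3 states.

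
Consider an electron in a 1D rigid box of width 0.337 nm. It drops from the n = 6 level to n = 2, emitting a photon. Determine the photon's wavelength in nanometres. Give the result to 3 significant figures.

λ = 11.7 nm

E_1 = h²/(8m_eL²) = 5.305×10^-19 J, so ΔE = (6² − 2²)E_1 = 1.698×10^-17 J.
λ = hc/ΔE = (6.626×10^-34·2.998×10^8)/1.698×10^-17 = 1.17×10^-8 m = 11.7 nm.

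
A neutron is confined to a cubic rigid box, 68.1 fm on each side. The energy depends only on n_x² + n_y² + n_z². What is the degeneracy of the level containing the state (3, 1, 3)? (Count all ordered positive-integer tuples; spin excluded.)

The level has n_x² + n_y² + n_z² = 19. The ordered positive-integer solutions are (1, 3, 3), (3, 1, 3), (3, 3, 1).
That gives 3 states.

degeneracy = 3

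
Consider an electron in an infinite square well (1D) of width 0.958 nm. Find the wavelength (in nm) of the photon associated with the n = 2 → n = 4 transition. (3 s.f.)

E_1 = h²/(8m_eL²) = 6.565×10^-20 J, so ΔE = (4² − 2²)E_1 = 7.878×10^-19 J.
λ = hc/ΔE = (6.626×10^-34·2.998×10^8)/7.878×10^-19 = 2.52×10^-7 m = 252 nm.

λ = 252 nm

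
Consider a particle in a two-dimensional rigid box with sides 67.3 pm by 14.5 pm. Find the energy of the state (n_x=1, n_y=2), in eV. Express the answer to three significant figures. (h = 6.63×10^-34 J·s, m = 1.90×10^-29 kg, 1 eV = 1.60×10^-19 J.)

For a 2D rectangular well E = (h²/8m)·Σ n_i²/L_i² = (6.63×10^-34)²/(8·1.90×10^-29) · [1²/(67.3 pm)² + 2²/(14.5 pm)²].
Evaluating gives E = 5.566×10^-17 J = 348 eV.

E = 348 eV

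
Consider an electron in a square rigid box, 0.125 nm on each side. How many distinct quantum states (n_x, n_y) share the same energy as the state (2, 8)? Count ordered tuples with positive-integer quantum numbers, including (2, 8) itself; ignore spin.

degeneracy = 2

The level has n_x² + n_y² = 68. The ordered positive-integer solutions are (2, 8), (8, 2).
That gives 2 states.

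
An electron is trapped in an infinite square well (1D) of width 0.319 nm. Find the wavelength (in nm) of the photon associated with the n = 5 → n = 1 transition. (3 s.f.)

λ = 14.0 nm

E_1 = h²/(8m_eL²) = 5.921×10^-19 J, so ΔE = (5² − 1²)E_1 = 1.421×10^-17 J.
λ = hc/ΔE = (6.626×10^-34·2.998×10^8)/1.421×10^-17 = 1.40×10^-8 m = 14.0 nm.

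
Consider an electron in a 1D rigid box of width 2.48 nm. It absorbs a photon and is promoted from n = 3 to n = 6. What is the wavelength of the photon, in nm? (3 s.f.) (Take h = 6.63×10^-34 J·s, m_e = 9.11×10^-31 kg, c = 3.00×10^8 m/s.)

λ = 751 nm

E_1 = h²/(8m_eL²) = 9.807×10^-21 J, so ΔE = (6² − 3²)E_1 = 2.648×10^-19 J.
λ = hc/ΔE = (6.63×10^-34·3.00×10^8)/2.648×10^-19 = 7.51×10^-7 m = 751 nm.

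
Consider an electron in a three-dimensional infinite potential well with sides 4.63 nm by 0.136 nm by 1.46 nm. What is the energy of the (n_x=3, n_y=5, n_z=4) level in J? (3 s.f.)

For a 3D rectangular well E = (h²/8m_e)·Σ n_i²/L_i² = (6.626×10^-34)²/(8·9.109×10^-31) · [3²/(4.63 nm)² + 5²/(0.136 nm)² + 4²/(1.46 nm)²].
Evaluating gives E = 8.19×10^-17 J.

E = 8.19×10^-17 J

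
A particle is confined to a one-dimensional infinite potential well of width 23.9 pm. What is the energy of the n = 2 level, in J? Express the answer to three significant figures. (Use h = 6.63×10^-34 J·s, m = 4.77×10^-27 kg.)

E_2 = 8.07×10^-20 J

For an infinite well E_n = n²h²/(8mL²), so E_1 = h²/(8mL²) = (6.63×10^-34)²/(8·4.77×10^-27·(2.39×10^-11 m)²) = 2.017×10^-20 J.
Then E_2 = 2²·E_1 = 4·2.017×10^-20 J = 8.07×10^-20 J.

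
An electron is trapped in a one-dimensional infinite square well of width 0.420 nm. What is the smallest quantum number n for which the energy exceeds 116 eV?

n = 8

E_1 = h²/(8m_eL²) = 3.415×10^-19 J = 2.132 eV.
Need n² > 116/2.132 = 54.41, i.e. n > 7.376.
The smallest integer satisfying this is n = 8.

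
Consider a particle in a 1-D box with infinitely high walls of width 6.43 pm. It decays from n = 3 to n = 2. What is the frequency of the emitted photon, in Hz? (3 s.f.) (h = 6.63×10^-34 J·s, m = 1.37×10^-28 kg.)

E_1 = h²/(8mL²) = 9.701×10^-18 J and ΔE = (3² − 2²)E_1 = 4.850×10^-17 J.
f = ΔE/h = 4.850×10^-17/6.63×10^-34 = 7.32×10^16 Hz.

f = 7.32×10^16 Hz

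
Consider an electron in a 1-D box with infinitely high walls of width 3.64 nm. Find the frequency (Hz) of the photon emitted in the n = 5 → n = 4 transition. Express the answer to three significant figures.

E_1 = h²/(8m_eL²) = 4.547×10^-21 J and ΔE = (5² − 4²)E_1 = 4.092×10^-20 J.
f = ΔE/h = 4.092×10^-20/6.626×10^-34 = 6.18×10^13 Hz.

f = 6.18×10^13 Hz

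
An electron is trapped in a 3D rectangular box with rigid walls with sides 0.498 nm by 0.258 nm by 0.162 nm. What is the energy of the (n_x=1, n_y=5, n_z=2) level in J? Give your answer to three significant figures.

For a 3D rectangular well E = (h²/8m_e)·Σ n_i²/L_i² = (6.626×10^-34)²/(8·9.109×10^-31) · [1²/(0.498 nm)² + 5²/(0.258 nm)² + 2²/(0.162 nm)²].
Evaluating gives E = 3.21×10^-17 J.

E = 3.21×10^-17 J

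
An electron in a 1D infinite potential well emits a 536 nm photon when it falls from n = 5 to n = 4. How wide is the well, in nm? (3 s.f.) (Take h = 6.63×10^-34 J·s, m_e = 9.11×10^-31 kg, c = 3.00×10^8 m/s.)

The photon carries ΔE = hc/λ = 6.63×10^-34·3.00×10^8/5.36×10^-7 m = 3.711×10^-19 J.
Since ΔE = (5² − 4²)E_1, E_1 = 4.123×10^-20 J, and L = h/√(8m_eE_1) = 1.21×10^-9 m = 1.21 nm.

L = 1.21 nm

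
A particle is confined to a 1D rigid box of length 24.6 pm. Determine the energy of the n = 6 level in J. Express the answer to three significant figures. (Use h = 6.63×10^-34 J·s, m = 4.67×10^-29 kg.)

E_6 = 7.00×10^-17 J

For an infinite well E_n = n²h²/(8mL²), so E_1 = h²/(8mL²) = (6.63×10^-34)²/(8·4.67×10^-29·(2.46×10^-11 m)²) = 1.944×10^-18 J.
Then E_6 = 6²·E_1 = 36·1.944×10^-18 J = 7.00×10^-17 J.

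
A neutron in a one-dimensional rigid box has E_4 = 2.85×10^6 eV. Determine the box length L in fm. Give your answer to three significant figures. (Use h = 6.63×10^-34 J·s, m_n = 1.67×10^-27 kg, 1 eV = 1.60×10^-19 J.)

From E_n = n²h²/(8m_nL²), L = n·h/√(8m_nE_n).
E_4 = 2.85×10^6 eV = 4.560×10^-13 J, so L = 4·6.63×10^-34/√(8·1.67×10^-27·4.560×10^-13) = 3.40×10^-14 m = 34.0 fm.

L = 34.0 fm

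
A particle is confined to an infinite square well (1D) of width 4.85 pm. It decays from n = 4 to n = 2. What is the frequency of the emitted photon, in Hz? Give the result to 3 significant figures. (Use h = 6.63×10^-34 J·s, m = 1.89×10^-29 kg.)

f = 2.24×10^18 Hz

E_1 = h²/(8mL²) = 1.236×10^-16 J and ΔE = (4² − 2²)E_1 = 1.483×10^-15 J.
f = ΔE/h = 1.483×10^-15/6.63×10^-34 = 2.24×10^18 Hz.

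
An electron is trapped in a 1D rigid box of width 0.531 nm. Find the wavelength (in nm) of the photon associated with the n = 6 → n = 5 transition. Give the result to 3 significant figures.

λ = 84.5 nm

E_1 = h²/(8m_eL²) = 2.137×10^-19 J, so ΔE = (6² − 5²)E_1 = 2.351×10^-18 J.
λ = hc/ΔE = (6.626×10^-34·2.998×10^8)/2.351×10^-18 = 8.45×10^-8 m = 84.5 nm.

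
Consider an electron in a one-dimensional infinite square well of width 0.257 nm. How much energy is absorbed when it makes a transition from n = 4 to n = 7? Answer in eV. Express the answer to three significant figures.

|ΔE| = 188 eV

E_1 = h²/(8m_eL²) = 9.122×10^-19 J.
|ΔE| = |4² − 7²|·E_1 = 33·9.122×10^-19 J = 3.010×10^-17 J = 188 eV.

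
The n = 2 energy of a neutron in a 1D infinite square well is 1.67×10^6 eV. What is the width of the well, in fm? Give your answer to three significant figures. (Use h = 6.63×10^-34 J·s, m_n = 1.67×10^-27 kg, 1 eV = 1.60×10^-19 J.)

L = 22.2 fm

From E_n = n²h²/(8m_nL²), L = n·h/√(8m_nE_n).
E_2 = 1.67×10^6 eV = 2.672×10^-13 J, so L = 2·6.63×10^-34/√(8·1.67×10^-27·2.672×10^-13) = 2.22×10^-14 m = 22.2 fm.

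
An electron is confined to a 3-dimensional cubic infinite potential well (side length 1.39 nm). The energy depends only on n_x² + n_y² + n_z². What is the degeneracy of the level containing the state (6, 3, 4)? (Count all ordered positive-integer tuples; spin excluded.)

degeneracy = 6

The level has n_x² + n_y² + n_z² = 61. The ordered positive-integer solutions are (3, 4, 6), (3, 6, 4), (4, 3, 6), (4, 6, 3), (6, 3, 4), (6, 4, 3).
That gives 6 states.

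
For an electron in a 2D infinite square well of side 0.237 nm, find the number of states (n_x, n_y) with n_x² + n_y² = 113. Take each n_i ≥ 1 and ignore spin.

degeneracy = 2

The level has n_x² + n_y² = 113. The ordered positive-integer solutions are (7, 8), (8, 7).
That gives 2 states.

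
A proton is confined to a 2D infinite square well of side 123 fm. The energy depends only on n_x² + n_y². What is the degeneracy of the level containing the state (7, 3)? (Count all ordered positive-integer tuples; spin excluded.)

degeneracy = 2

The level has n_x² + n_y² = 58. The ordered positive-integer solutions are (3, 7), (7, 3).
That gives 2 states.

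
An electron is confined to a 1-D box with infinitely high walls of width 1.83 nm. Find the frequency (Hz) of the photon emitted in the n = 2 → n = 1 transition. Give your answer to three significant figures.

E_1 = h²/(8m_eL²) = 1.799×10^-20 J and ΔE = (2² − 1²)E_1 = 5.397×10^-20 J.
f = ΔE/h = 5.397×10^-20/6.626×10^-34 = 8.15×10^13 Hz.

f = 8.15×10^13 Hz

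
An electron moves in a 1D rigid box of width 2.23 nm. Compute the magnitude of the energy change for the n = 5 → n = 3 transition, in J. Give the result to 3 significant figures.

|ΔE| = 1.94×10^-19 J

E_1 = h²/(8m_eL²) = 1.212×10^-20 J.
|ΔE| = |5² − 3²|·E_1 = 16·1.212×10^-20 J = 1.94×10^-19 J.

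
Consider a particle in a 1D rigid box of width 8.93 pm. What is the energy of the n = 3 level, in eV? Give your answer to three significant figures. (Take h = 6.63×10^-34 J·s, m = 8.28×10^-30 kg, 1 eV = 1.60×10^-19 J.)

E_3 = 4.68×10^3 eV

For an infinite well E_n = n²h²/(8mL²), so E_1 = h²/(8mL²) = (6.63×10^-34)²/(8·8.28×10^-30·(8.93×10^-12 m)²) = 8.322×10^-17 J.
Then E_3 = 3²·E_1 = 9·8.322×10^-17 J = 7.490×10^-16 J.
Converting, E_3 = 7.490×10^-16 J / (1.60×10^-19 J/eV) = 4.68×10^3 eV.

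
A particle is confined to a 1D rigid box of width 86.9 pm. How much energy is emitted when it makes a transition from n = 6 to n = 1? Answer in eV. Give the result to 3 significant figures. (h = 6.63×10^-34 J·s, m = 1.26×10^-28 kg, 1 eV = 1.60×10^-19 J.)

E_1 = h²/(8mL²) = 5.775×10^-20 J.
|ΔE| = |6² − 1²|·E_1 = 35·5.775×10^-20 J = 2.021×10^-18 J = 12.6 eV.

|ΔE| = 12.6 eV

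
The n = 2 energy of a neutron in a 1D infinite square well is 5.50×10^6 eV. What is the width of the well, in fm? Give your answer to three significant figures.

L = 12.2 fm

From E_n = n²h²/(8m_nL²), L = n·h/√(8m_nE_n).
E_2 = 5.50×10^6 eV = 8.811×10^-13 J, so L = 2·6.626×10^-34/√(8·1.675×10^-27·8.811×10^-13) = 1.22×10^-14 m = 12.2 fm.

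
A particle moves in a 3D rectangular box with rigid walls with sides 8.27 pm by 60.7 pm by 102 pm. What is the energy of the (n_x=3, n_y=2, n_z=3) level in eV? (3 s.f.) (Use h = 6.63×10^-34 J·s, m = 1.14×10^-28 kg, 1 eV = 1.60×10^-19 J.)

E = 402 eV

For a 3D rectangular well E = (h²/8m)·Σ n_i²/L_i² = (6.63×10^-34)²/(8·1.14×10^-28) · [3²/(8.27 pm)² + 2²/(60.7 pm)² + 3²/(102 pm)²].
Evaluating gives E = 6.437×10^-17 J = 402 eV.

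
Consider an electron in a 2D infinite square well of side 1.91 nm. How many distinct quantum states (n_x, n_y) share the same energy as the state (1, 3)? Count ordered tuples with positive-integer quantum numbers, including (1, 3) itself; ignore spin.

degeneracy = 2

The level has n_x² + n_y² = 10. The ordered positive-integer solutions are (1, 3), (3, 1).
That gives 2 states.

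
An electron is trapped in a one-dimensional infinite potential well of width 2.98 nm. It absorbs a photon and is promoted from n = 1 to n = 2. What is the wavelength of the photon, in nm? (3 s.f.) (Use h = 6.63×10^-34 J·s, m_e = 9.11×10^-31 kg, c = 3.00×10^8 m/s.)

E_1 = h²/(8m_eL²) = 6.792×10^-21 J, so ΔE = (2² − 1²)E_1 = 2.038×10^-20 J.
λ = hc/ΔE = (6.63×10^-34·3.00×10^8)/2.038×10^-20 = 9.76×10^-6 m = 9.76×10^3 nm.

λ = 9.76×10^3 nm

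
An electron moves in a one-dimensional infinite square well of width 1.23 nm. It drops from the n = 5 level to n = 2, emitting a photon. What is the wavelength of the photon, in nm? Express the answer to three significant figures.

λ = 238 nm

E_1 = h²/(8m_eL²) = 3.982×10^-20 J, so ΔE = (5² − 2²)E_1 = 8.362×10^-19 J.
λ = hc/ΔE = (6.626×10^-34·2.998×10^8)/8.362×10^-19 = 2.38×10^-7 m = 238 nm.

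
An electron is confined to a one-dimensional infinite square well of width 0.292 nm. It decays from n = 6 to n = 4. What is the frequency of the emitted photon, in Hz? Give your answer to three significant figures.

E_1 = h²/(8m_eL²) = 7.066×10^-19 J and ΔE = (6² − 4²)E_1 = 1.413×10^-17 J.
f = ΔE/h = 1.413×10^-17/6.626×10^-34 = 2.13×10^16 Hz.

f = 2.13×10^16 Hz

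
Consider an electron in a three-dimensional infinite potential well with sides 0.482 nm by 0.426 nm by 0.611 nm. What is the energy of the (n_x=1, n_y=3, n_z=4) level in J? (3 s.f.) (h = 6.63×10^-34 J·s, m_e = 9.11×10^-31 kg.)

E = 5.84×10^-18 J

For a 3D rectangular well E = (h²/8m_e)·Σ n_i²/L_i² = (6.63×10^-34)²/(8·9.11×10^-31) · [1²/(0.482 nm)² + 3²/(0.426 nm)² + 4²/(0.611 nm)²].
Evaluating gives E = 5.84×10^-18 J.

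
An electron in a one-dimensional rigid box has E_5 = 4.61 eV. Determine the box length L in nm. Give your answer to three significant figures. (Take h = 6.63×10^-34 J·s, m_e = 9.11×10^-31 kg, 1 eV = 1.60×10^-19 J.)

From E_n = n²h²/(8m_eL²), L = n·h/√(8m_eE_n).
E_5 = 4.61 eV = 7.376×10^-19 J, so L = 5·6.63×10^-34/√(8·9.11×10^-31·7.376×10^-19) = 1.43×10^-9 m = 1.43 nm.

L = 1.43 nm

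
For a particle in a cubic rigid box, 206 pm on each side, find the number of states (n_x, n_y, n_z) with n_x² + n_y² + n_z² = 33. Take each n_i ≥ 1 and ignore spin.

The level has n_x² + n_y² + n_z² = 33. The ordered positive-integer solutions are (1, 4, 4), (2, 2, 5), (2, 5, 2), (4, 1, 4), (4, 4, 1), (5, 2, 2).
That gives 6 states.

degeneracy = 6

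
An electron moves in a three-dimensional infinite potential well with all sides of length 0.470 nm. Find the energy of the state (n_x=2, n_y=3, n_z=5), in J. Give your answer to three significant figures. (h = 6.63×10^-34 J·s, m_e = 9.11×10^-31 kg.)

For a 3D rectangular well E = (h²/8m_e)·Σ n_i²/L_i² = (6.63×10^-34)²/(8·9.11×10^-31) · [2²/(0.470 nm)² + 3²/(0.470 nm)² + 5²/(0.470 nm)²].
Evaluating gives E = 1.04×10^-17 J.

E = 1.04×10^-17 J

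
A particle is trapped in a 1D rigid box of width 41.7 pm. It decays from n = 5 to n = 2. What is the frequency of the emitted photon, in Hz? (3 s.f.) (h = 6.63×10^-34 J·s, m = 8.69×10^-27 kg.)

E_1 = h²/(8mL²) = 3.636×10^-21 J and ΔE = (5² − 2²)E_1 = 7.636×10^-20 J.
f = ΔE/h = 7.636×10^-20/6.63×10^-34 = 1.15×10^14 Hz.

f = 1.15×10^14 Hz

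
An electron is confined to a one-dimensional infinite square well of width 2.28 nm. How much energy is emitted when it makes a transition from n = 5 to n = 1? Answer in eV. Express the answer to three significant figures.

|ΔE| = 1.74 eV

E_1 = h²/(8m_eL²) = 1.159×10^-20 J.
|ΔE| = |5² − 1²|·E_1 = 24·1.159×10^-20 J = 2.782×10^-19 J = 1.74 eV.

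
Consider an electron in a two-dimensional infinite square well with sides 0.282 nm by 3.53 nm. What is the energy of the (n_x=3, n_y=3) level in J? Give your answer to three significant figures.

For a 2D rectangular well E = (h²/8m_e)·Σ n_i²/L_i² = (6.626×10^-34)²/(8·9.109×10^-31) · [3²/(0.282 nm)² + 3²/(3.53 nm)²].
Evaluating gives E = 6.86×10^-18 J.

E = 6.86×10^-18 J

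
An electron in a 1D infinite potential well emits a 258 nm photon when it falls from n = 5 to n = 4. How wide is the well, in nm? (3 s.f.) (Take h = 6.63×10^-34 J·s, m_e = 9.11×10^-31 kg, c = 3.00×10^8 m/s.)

L = 0.839 nm

The photon carries ΔE = hc/λ = 6.63×10^-34·3.00×10^8/2.58×10^-7 m = 7.709×10^-19 J.
Since ΔE = (5² − 4²)E_1, E_1 = 8.566×10^-20 J, and L = h/√(8m_eE_1) = 8.39×10^-10 m = 0.839 nm.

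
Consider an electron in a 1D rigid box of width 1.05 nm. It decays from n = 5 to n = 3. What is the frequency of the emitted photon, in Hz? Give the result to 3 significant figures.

E_1 = h²/(8m_eL²) = 5.465×10^-20 J and ΔE = (5² − 3²)E_1 = 8.744×10^-19 J.
f = ΔE/h = 8.744×10^-19/6.626×10^-34 = 1.32×10^15 Hz.

f = 1.32×10^15 Hz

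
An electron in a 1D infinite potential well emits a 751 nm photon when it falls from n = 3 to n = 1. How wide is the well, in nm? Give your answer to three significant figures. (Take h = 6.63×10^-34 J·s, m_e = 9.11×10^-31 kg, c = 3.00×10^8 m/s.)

L = 1.35 nm

The photon carries ΔE = hc/λ = 6.63×10^-34·3.00×10^8/7.51×10^-7 m = 2.648×10^-19 J.
Since ΔE = (3² − 1²)E_1, E_1 = 3.310×10^-20 J, and L = h/√(8m_eE_1) = 1.35×10^-9 m = 1.35 nm.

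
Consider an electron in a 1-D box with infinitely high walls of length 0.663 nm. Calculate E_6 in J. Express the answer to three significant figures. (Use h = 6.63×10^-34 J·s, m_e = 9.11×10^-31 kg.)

E_6 = 4.94×10^-18 J

For an infinite well E_n = n²h²/(8m_eL²), so E_1 = h²/(8m_eL²) = (6.63×10^-34)²/(8·9.11×10^-31·(6.63×10^-10 m)²) = 1.372×10^-19 J.
Then E_6 = 6²·E_1 = 36·1.372×10^-19 J = 4.94×10^-18 J.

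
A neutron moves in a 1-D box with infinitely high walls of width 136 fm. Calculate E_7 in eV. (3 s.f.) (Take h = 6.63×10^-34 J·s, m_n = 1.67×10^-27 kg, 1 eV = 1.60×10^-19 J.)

E_7 = 5.45×10^5 eV

For an infinite well E_n = n²h²/(8m_nL²), so E_1 = h²/(8m_nL²) = (6.63×10^-34)²/(8·1.67×10^-27·(1.36×10^-13 m)²) = 1.779×10^-15 J.
Then E_7 = 7²·E_1 = 49·1.779×10^-15 J = 8.717×10^-14 J.
Converting, E_7 = 8.717×10^-14 J / (1.60×10^-19 J/eV) = 5.45×10^5 eV.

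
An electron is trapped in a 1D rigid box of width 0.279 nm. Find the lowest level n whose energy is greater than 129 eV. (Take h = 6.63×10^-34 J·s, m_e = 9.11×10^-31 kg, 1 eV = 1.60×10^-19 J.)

n = 6

E_1 = h²/(8m_eL²) = 7.748×10^-19 J = 4.843 eV.
Need n² > 129/4.843 = 26.64, i.e. n > 5.161.
The smallest integer satisfying this is n = 6.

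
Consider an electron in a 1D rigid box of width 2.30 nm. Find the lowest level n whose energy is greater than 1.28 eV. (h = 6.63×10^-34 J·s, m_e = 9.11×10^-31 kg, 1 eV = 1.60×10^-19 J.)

n = 5

E_1 = h²/(8m_eL²) = 1.140×10^-20 J = 0.07125 eV.
Need n² > 1.28/0.07125 = 17.96, i.e. n > 4.238.
The smallest integer satisfying this is n = 5.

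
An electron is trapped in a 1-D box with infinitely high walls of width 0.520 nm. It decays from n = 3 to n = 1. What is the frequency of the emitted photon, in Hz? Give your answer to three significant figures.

f = 2.69×10^15 Hz

E_1 = h²/(8m_eL²) = 2.228×10^-19 J and ΔE = (3² − 1²)E_1 = 1.782×10^-18 J.
f = ΔE/h = 1.782×10^-18/6.626×10^-34 = 2.69×10^15 Hz.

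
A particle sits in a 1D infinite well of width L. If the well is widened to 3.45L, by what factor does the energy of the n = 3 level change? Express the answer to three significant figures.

E_n ∝ 1/L², so the energy scales by 1/3.45² = 0.0840.

0.0840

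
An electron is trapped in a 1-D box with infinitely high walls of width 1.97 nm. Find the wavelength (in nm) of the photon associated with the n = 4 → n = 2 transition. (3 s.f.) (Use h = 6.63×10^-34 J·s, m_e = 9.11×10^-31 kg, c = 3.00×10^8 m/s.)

E_1 = h²/(8m_eL²) = 1.554×10^-20 J, so ΔE = (4² − 2²)E_1 = 1.865×10^-19 J.
λ = hc/ΔE = (6.63×10^-34·3.00×10^8)/1.865×10^-19 = 1.07×10^-6 m = 1.07×10^3 nm.

λ = 1.07×10^3 nm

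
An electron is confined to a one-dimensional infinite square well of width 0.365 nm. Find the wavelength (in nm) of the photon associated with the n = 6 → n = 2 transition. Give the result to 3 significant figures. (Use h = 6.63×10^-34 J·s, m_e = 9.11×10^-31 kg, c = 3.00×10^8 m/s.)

E_1 = h²/(8m_eL²) = 4.527×10^-19 J, so ΔE = (6² − 2²)E_1 = 1.449×10^-17 J.
λ = hc/ΔE = (6.63×10^-34·3.00×10^8)/1.449×10^-17 = 1.37×10^-8 m = 13.7 nm.

λ = 13.7 nm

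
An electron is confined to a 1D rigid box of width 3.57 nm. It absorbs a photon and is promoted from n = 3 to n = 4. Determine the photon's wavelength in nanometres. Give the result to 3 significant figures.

λ = 6.00×10^3 nm

E_1 = h²/(8m_eL²) = 4.727×10^-21 J, so ΔE = (4² − 3²)E_1 = 3.309×10^-20 J.
λ = hc/ΔE = (6.626×10^-34·2.998×10^8)/3.309×10^-20 = 6.00×10^-6 m = 6.00×10^3 nm.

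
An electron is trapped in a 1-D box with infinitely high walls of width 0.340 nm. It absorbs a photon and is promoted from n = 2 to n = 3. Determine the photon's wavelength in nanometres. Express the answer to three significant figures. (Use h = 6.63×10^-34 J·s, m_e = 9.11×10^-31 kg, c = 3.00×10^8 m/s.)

E_1 = h²/(8m_eL²) = 5.217×10^-19 J, so ΔE = (3² − 2²)E_1 = 2.609×10^-18 J.
λ = hc/ΔE = (6.63×10^-34·3.00×10^8)/2.609×10^-18 = 7.62×10^-8 m = 76.2 nm.

λ = 76.2 nm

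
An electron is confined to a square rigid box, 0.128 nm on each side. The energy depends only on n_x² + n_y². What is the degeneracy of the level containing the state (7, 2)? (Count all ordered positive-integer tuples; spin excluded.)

The level has n_x² + n_y² = 53. The ordered positive-integer solutions are (2, 7), (7, 2).
That gives 2 states.

degeneracy = 2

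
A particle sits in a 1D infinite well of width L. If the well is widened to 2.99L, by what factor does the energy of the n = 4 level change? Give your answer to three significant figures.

E_n ∝ 1/L², so the energy scales by 1/2.99² = 0.112.

0.112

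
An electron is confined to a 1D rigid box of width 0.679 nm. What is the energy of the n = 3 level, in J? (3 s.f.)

E_3 = 1.18×10^-18 J

For an infinite well E_n = n²h²/(8m_eL²), so E_1 = h²/(8m_eL²) = (6.626×10^-34)²/(8·9.109×10^-31·(6.79×10^-10 m)²) = 1.307×10^-19 J.
Then E_3 = 3²·E_1 = 9·1.307×10^-19 J = 1.18×10^-18 J.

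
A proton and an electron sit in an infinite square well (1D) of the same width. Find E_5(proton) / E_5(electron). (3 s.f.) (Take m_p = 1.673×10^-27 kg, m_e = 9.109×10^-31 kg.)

E_n ∝ 1/m at fixed n and L, so the ratio is m_e/m_p = 9.109×10^-31/1.673×10^-27 = 5.44×10^-4.

5.44×10^-4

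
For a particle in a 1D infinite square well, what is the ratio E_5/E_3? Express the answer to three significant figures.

2.78

E_n ∝ n², so E_5/E_3 = 5²/3² = 25/9 = 2.78.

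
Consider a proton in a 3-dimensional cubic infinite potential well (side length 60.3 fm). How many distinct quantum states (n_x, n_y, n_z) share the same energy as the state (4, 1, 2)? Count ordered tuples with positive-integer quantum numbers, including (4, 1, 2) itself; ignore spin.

degeneracy = 6

The level has n_x² + n_y² + n_z² = 21. The ordered positive-integer solutions are (1, 2, 4), (1, 4, 2), (2, 1, 4), (2, 4, 1), (4, 1, 2), (4, 2, 1).
That gives 6 states.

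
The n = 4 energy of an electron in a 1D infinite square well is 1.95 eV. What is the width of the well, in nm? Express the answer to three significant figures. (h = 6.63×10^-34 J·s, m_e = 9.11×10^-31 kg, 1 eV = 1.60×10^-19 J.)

From E_n = n²h²/(8m_eL²), L = n·h/√(8m_eE_n).
E_4 = 1.95 eV = 3.120×10^-19 J, so L = 4·6.63×10^-34/√(8·9.11×10^-31·3.120×10^-19) = 1.76×10^-9 m = 1.76 nm.

L = 1.76 nm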